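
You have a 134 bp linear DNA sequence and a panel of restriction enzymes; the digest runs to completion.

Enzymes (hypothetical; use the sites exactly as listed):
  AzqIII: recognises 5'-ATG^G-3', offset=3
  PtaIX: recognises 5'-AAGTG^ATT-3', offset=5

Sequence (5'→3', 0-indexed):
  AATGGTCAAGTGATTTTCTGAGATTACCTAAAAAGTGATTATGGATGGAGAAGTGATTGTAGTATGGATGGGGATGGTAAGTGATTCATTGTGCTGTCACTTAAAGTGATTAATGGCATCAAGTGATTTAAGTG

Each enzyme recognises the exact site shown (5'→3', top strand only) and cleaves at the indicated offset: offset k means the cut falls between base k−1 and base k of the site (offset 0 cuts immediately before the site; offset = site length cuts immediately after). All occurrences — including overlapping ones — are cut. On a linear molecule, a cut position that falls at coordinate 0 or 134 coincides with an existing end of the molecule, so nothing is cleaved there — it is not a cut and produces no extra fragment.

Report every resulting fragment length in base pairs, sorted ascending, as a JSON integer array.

[4,4,4,6,6,7,7,8,8,9,10,11,25,25]

Site scan:
  AzqIII (ATGG, off=3): starts [1, 40, 44, 63, 67, 73, 112] → cuts [4, 43, 47, 66, 70, 76, 115]
  PtaIX (AAGTGATT, off=5): starts [7, 32, 50, 78, 103, 120] → cuts [12, 37, 55, 83, 108, 125]

All cut coordinates (distinct, sorted): [4, 12, 37, 43, 47, 55, 66, 70, 76, 83, 108, 115, 125]

Fragments:
  [0,4): 4 bp
  [4,12): 8 bp
  [12,37): 25 bp
  [37,43): 6 bp
  [43,47): 4 bp
  [47,55): 8 bp
  [55,66): 11 bp
  [66,70): 4 bp
  [70,76): 6 bp
  [76,83): 7 bp
  [83,108): 25 bp
  [108,115): 7 bp
  [115,125): 10 bp
  [125,134): 9 bp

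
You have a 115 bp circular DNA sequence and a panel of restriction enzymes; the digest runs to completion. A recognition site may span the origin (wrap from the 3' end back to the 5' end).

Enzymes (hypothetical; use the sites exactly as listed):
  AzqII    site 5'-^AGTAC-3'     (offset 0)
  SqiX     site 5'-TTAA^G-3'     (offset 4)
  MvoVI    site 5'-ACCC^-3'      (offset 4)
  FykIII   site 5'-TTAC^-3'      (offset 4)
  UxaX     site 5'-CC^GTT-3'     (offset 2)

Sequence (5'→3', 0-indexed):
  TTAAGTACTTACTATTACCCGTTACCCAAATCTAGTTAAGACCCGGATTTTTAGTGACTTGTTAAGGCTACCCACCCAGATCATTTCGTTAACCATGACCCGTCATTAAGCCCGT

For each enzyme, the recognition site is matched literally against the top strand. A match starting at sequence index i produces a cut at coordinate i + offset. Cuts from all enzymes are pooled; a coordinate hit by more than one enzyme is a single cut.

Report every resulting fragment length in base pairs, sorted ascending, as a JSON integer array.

[1,2,2,4,4,5,5,5,6,8,8,8,12,21,24]

Per-enzyme occurrences:
  AzqII AGTAC/0: at [3] ⇒ [3]
  SqiX TTAAG/4: at [0, 35, 61, 105] ⇒ [4, 39, 65, 109]
  MvoVI ACCC/4: at [16, 23, 40, 69, 73, 97] ⇒ [20, 27, 44, 73, 77, 101]
  FykIII TTAC/4: at [8, 14, 21] ⇒ [12, 18, 25]
  UxaX CCGTT/2: at [18, 111] ⇒ [20, 113]

All cut coordinates (distinct, sorted): [3, 4, 12, 18, 20, 25, 27, 39, 44, 65, 73, 77, 101, 109, 113]

Fragment lengths:
  3→4: 1 bp
  4→12: 8 bp
  12→18: 6 bp
  18→20: 2 bp
  20→25: 5 bp
  25→27: 2 bp
  27→39: 12 bp
  39→44: 5 bp
  44→65: 21 bp
  65→73: 8 bp
  73→77: 4 bp
  77→101: 24 bp
  101→109: 8 bp
  109→113: 4 bp
  113→3 (wrap): 115-113+3 = 5 bp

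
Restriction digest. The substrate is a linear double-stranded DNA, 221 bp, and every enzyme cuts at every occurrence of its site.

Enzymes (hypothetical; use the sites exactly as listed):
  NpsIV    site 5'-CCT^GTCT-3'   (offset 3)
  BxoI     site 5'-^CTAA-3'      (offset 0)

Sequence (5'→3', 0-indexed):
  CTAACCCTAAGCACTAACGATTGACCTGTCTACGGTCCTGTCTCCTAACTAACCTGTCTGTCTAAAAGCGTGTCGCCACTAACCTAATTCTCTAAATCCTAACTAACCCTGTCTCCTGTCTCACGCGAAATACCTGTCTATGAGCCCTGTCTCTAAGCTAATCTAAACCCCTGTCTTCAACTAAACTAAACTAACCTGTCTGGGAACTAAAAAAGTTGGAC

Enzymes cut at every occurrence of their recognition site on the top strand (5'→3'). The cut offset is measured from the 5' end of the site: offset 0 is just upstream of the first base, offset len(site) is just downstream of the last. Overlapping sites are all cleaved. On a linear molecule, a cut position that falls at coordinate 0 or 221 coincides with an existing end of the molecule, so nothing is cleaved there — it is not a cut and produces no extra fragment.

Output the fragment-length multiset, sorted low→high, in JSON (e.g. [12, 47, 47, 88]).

Scan for sites:
  NpsIV CCTGTCT/3: at [24, 36, 52, 107, 114, 132, 145, 169, 194] ⇒ [27, 39, 55, 110, 117, 135, 148, 172, 197]
  BxoI CTAA/0: at [0, 6, 13, 44, 48, 61, 78, 83, 91, 98, 102, 152, 157, 162, 180, 185, 190, 206] ⇒ [6, 13, 44, 48, 61, 78, 83, 91, 98, 102, 152, 157, 162, 180, 185, 190, 206] (position 0 is a terminus of the linear molecule — no cut)

All cut coordinates (distinct, sorted): [6, 13, 27, 39, 44, 48, 55, 61, 78, 83, 91, 98, 102, 110, 117, 135, 148, 152, 157, 162, 172, 180, 185, 190, 197, 206]

Fragments:
  [0,6): 6 bp
  [6,13): 7 bp
  [13,27): 14 bp
  [27,39): 12 bp
  [39,44): 5 bp
  [44,48): 4 bp
  [48,55): 7 bp
  [55,61): 6 bp
  [61,78): 17 bp
  [78,83): 5 bp
  [83,91): 8 bp
  [91,98): 7 bp
  [98,102): 4 bp
  [102,110): 8 bp
  [110,117): 7 bp
  [117,135): 18 bp
  [135,148): 13 bp
  [148,152): 4 bp
  [152,157): 5 bp
  [157,162): 5 bp
  [162,172): 10 bp
  [172,180): 8 bp
  [180,185): 5 bp
  [185,190): 5 bp
  [190,197): 7 bp
  [197,206): 9 bp
  [206,221): 15 bp

[4,4,4,5,5,5,5,5,5,6,6,7,7,7,7,7,8,8,8,9,10,12,13,14,15,17,18]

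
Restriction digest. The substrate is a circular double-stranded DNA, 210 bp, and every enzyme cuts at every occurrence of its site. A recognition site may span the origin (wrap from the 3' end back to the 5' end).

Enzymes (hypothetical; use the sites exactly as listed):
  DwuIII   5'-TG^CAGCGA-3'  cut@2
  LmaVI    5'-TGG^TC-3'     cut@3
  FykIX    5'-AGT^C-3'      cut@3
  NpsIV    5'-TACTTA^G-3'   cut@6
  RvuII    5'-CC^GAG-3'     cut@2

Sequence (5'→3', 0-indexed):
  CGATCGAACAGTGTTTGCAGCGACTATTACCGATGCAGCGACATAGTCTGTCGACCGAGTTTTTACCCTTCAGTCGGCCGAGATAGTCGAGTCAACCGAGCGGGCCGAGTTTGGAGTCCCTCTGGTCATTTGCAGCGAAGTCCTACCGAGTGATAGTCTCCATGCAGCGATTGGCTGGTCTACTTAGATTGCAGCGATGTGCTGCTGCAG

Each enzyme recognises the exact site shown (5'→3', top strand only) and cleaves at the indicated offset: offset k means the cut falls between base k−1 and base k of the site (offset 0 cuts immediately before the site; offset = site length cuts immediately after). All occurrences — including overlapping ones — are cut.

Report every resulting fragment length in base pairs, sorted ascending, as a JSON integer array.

[5,5,5,5,6,7,7,8,8,8,9,9,9,10,11,12,14,16,18,18,20]

Per-enzyme occurrences:
  DwuIII (TGCAGCGA, off=2): starts [15, 33, 130, 162, 189, 205] → cuts [17, 35, 132, 164, 191, 207]
  LmaVI (TGGTC, off=3): starts [122, 175] → cuts [125, 178]
  FykIX (AGTC, off=3): starts [44, 71, 84, 89, 114, 138, 154] → cuts [47, 74, 87, 92, 117, 141, 157]
  NpsIV (TACTTAG, off=6): starts [180] → cuts [186]
  RvuII (CCGAG, off=2): starts [54, 77, 95, 104, 145] → cuts [56, 79, 97, 106, 147]

All cut coordinates (distinct, sorted): [17, 35, 47, 56, 74, 79, 87, 92, 97, 106, 117, 125, 132, 141, 147, 157, 164, 178, 186, 191, 207]

Fragment lengths:
  17→35: 18 bp
  35→47: 12 bp
  47→56: 9 bp
  56→74: 18 bp
  74→79: 5 bp
  79→87: 8 bp
  87→92: 5 bp
  92→97: 5 bp
  97→106: 9 bp
  106→117: 11 bp
  117→125: 8 bp
  125→132: 7 bp
  132→141: 9 bp
  141→147: 6 bp
  147→157: 10 bp
  157→164: 7 bp
  164→178: 14 bp
  178→186: 8 bp
  186→191: 5 bp
  191→207: 16 bp
  207→17 (wrap): 210-207+17 = 20 bp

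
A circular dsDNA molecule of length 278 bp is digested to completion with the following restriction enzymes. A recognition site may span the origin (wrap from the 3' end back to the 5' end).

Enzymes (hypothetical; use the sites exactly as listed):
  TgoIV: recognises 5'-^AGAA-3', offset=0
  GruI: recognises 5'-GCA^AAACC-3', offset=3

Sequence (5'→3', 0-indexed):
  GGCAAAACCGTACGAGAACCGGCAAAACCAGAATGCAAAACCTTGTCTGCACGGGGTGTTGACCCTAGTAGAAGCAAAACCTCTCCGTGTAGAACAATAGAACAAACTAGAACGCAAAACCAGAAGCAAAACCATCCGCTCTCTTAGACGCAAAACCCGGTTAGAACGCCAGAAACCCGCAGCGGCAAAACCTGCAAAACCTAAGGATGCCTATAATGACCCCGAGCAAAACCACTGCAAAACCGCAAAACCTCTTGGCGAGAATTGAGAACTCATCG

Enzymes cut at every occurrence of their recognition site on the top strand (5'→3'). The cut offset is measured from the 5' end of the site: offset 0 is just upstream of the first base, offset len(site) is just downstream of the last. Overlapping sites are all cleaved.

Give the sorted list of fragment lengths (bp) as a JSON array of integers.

Site scan:
  TgoIV AGAA/0: at [14, 29, 69, 90, 98, 108, 121, 162, 170, 260, 267] ⇒ [14, 29, 69, 90, 98, 108, 121, 162, 170, 260, 267]
  GruI GCAAAACC/3: at [1, 21, 34, 73, 113, 125, 149, 184, 193, 225, 236, 244] ⇒ [4, 24, 37, 76, 116, 128, 152, 187, 196, 228, 239, 247]

All cut coordinates (distinct, sorted): [4, 14, 24, 29, 37, 69, 76, 90, 98, 108, 116, 121, 128, 152, 162, 170, 187, 196, 228, 239, 247, 260, 267]

Fragment lengths:
  4→14: 10 bp
  14→24: 10 bp
  24→29: 5 bp
  29→37: 8 bp
  37→69: 32 bp
  69→76: 7 bp
  76→90: 14 bp
  90→98: 8 bp
  98→108: 10 bp
  108→116: 8 bp
  116→121: 5 bp
  121→128: 7 bp
  128→152: 24 bp
  152→162: 10 bp
  162→170: 8 bp
  170→187: 17 bp
  187→196: 9 bp
  196→228: 32 bp
  228→239: 11 bp
  239→247: 8 bp
  247→260: 13 bp
  260→267: 7 bp
  267→4 (wrap): 278-267+4 = 15 bp

[5,5,7,7,7,8,8,8,8,8,9,10,10,10,10,11,13,14,15,17,24,32,32]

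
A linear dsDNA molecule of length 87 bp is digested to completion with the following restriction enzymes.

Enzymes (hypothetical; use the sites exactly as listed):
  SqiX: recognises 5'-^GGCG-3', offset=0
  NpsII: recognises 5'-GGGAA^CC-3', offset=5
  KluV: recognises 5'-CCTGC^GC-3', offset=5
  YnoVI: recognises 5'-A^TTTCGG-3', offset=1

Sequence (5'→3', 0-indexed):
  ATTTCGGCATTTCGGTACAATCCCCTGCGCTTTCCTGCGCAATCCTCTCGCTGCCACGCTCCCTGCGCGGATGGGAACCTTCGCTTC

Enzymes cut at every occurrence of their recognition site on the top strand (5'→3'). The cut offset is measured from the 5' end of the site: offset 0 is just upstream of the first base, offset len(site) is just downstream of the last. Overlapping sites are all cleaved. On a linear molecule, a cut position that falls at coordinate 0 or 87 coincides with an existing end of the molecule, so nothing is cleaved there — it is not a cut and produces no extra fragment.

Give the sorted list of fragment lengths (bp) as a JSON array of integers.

Site scan:
  SqiX (GGCG, off=0): no sites
  NpsII (GGGAACC, off=5): starts [72] → cuts [77]
  KluV (CCTGCGC, off=5): starts [23, 33, 61] → cuts [28, 38, 66]
  YnoVI (ATTTCGG, off=1): starts [0, 8] → cuts [1, 9]

All cut coordinates (distinct, sorted): [1, 9, 28, 38, 66, 77]

Fragment lengths:
  [0,1): 1 bp
  [1,9): 8 bp
  [9,28): 19 bp
  [28,38): 10 bp
  [38,66): 28 bp
  [66,77): 11 bp
  [77,87): 10 bp

[1,8,10,10,11,19,28]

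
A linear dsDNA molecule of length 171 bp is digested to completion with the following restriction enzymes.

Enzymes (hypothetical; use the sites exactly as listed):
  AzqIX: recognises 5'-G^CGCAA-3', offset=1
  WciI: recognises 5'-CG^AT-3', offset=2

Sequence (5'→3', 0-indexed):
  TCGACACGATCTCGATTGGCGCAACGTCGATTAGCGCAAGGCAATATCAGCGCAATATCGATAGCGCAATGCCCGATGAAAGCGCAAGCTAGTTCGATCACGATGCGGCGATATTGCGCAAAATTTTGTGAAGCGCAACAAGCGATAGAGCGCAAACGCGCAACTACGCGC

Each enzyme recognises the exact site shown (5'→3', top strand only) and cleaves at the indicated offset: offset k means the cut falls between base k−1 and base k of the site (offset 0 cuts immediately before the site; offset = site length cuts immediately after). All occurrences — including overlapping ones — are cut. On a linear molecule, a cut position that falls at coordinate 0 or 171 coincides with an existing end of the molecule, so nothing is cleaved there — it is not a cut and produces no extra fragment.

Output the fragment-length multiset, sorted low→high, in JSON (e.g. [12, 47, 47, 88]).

[4,5,5,6,6,6,6,7,8,8,8,10,10,11,11,13,14,16,17]

Site scan:
  AzqIX (GCGCAA, off=1): starts [18, 33, 49, 63, 81, 115, 132, 149, 157] → cuts [19, 34, 50, 64, 82, 116, 133, 150, 158]
  WciI (CGAT, off=2): starts [6, 12, 27, 58, 73, 94, 100, 108, 142] → cuts [8, 14, 29, 60, 75, 96, 102, 110, 144]

All cut coordinates (distinct, sorted): [8, 14, 19, 29, 34, 50, 60, 64, 75, 82, 96, 102, 110, 116, 133, 144, 150, 158]

Fragments:
  [0,8): 8 bp
  [8,14): 6 bp
  [14,19): 5 bp
  [19,29): 10 bp
  [29,34): 5 bp
  [34,50): 16 bp
  [50,60): 10 bp
  [60,64): 4 bp
  [64,75): 11 bp
  [75,82): 7 bp
  [82,96): 14 bp
  [96,102): 6 bp
  [102,110): 8 bp
  [110,116): 6 bp
  [116,133): 17 bp
  [133,144): 11 bp
  [144,150): 6 bp
  [150,158): 8 bp
  [158,171): 13 bp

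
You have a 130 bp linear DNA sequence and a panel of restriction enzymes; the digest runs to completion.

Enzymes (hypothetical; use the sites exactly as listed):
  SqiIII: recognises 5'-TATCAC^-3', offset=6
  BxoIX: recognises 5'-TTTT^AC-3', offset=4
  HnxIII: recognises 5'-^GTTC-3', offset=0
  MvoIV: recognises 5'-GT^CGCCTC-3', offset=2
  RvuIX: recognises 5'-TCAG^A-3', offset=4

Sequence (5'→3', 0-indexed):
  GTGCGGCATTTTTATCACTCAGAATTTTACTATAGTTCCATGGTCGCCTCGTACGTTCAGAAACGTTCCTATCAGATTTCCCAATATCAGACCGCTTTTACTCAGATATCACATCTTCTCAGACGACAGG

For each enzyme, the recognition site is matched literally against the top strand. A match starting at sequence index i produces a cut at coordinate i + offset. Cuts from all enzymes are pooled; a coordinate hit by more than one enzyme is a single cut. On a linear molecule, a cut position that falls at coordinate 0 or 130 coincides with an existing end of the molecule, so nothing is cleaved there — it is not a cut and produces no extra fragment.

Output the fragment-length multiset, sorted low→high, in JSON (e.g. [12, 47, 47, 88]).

Site scan:
  SqiIII (TATCAC, off=6): starts [12, 106] → cuts [18, 112]
  BxoIX (TTTTAC, off=4): starts [24, 95] → cuts [28, 99]
  HnxIII (GTTC, off=0): starts [34, 54, 64] → cuts [34, 54, 64]
  MvoIV (GTCGCCTC, off=2): starts [42] → cuts [44]
  RvuIX (TCAGA, off=4): starts [18, 56, 71, 86, 101, 118] → cuts [22, 60, 75, 90, 105, 122]

Pooled cuts: [18, 22, 28, 34, 44, 54, 60, 64, 75, 90, 99, 105, 112, 122]

Fragment lengths:
  [0,18): 18 bp
  [18,22): 4 bp
  [22,28): 6 bp
  [28,34): 6 bp
  [34,44): 10 bp
  [44,54): 10 bp
  [54,60): 6 bp
  [60,64): 4 bp
  [64,75): 11 bp
  [75,90): 15 bp
  [90,99): 9 bp
  [99,105): 6 bp
  [105,112): 7 bp
  [112,122): 10 bp
  [122,130): 8 bp

[4,4,6,6,6,6,7,8,9,10,10,10,11,15,18]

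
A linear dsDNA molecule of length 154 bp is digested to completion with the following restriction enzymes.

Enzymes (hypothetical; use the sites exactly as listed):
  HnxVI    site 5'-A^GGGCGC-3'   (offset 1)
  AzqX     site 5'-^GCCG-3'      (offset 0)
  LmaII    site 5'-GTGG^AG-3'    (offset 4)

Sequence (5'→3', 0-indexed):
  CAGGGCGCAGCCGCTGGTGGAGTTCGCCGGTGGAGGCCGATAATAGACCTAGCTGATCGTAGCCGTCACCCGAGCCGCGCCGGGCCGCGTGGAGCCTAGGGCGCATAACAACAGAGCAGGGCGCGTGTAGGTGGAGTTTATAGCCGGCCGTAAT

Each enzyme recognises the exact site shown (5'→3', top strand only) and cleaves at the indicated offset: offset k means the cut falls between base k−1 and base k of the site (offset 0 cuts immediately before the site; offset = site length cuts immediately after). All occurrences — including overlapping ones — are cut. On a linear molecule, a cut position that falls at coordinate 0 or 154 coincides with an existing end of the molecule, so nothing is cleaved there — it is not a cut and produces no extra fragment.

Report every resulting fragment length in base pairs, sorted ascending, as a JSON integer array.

Site scan:
  HnxVI AGGGCGC/1: at [1, 97, 117] ⇒ [2, 98, 118]
  AzqX GCCG/0: at [9, 25, 35, 61, 73, 78, 83, 142, 146] ⇒ [9, 25, 35, 61, 73, 78, 83, 142, 146]
  LmaII GTGGAG/4: at [16, 29, 88, 130] ⇒ [20, 33, 92, 134]

Pooled cuts: [2, 9, 20, 25, 33, 35, 61, 73, 78, 83, 92, 98, 118, 134, 142, 146]

Fragments:
  [0,2): 2 bp
  [2,9): 7 bp
  [9,20): 11 bp
  [20,25): 5 bp
  [25,33): 8 bp
  [33,35): 2 bp
  [35,61): 26 bp
  [61,73): 12 bp
  [73,78): 5 bp
  [78,83): 5 bp
  [83,92): 9 bp
  [92,98): 6 bp
  [98,118): 20 bp
  [118,134): 16 bp
  [134,142): 8 bp
  [142,146): 4 bp
  [146,154): 8 bp

[2,2,4,5,5,5,6,7,8,8,8,9,11,12,16,20,26]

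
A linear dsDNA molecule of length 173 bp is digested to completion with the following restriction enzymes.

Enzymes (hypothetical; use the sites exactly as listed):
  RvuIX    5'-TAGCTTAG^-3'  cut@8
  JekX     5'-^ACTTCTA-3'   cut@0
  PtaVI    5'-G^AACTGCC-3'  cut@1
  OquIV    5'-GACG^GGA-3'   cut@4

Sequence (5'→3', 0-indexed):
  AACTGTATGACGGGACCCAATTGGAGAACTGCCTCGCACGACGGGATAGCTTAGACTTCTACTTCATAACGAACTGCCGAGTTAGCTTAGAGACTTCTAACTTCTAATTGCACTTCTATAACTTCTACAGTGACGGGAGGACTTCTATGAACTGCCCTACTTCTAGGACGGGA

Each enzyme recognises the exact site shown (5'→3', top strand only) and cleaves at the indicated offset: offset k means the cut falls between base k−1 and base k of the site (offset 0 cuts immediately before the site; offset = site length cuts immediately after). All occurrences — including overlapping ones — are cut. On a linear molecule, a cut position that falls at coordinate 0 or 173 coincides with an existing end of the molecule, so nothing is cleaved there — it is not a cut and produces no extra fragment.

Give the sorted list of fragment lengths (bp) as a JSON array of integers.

[2,3,5,7,9,9,9,11,12,12,12,14,15,17,17,19]

Scan for sites:
  RvuIX (TAGCTTAG, off=8): starts [46, 82] → cuts [54, 90]
  JekX (ACTTCTA, off=0): starts [54, 92, 99, 111, 120, 140, 158] → cuts [54, 92, 99, 111, 120, 140, 158]
  PtaVI (GAACTGCC, off=1): starts [25, 70, 148] → cuts [26, 71, 149]
  OquIV (GACGGGA, off=4): starts [8, 39, 131, 166] → cuts [12, 43, 135, 170]

All cut coordinates (distinct, sorted): [12, 26, 43, 54, 71, 90, 92, 99, 111, 120, 135, 140, 149, 158, 170]

Fragments:
  [0,12): 12 bp
  [12,26): 14 bp
  [26,43): 17 bp
  [43,54): 11 bp
  [54,71): 17 bp
  [71,90): 19 bp
  [90,92): 2 bp
  [92,99): 7 bp
  [99,111): 12 bp
  [111,120): 9 bp
  [120,135): 15 bp
  [135,140): 5 bp
  [140,149): 9 bp
  [149,158): 9 bp
  [158,170): 12 bp
  [170,173): 3 bp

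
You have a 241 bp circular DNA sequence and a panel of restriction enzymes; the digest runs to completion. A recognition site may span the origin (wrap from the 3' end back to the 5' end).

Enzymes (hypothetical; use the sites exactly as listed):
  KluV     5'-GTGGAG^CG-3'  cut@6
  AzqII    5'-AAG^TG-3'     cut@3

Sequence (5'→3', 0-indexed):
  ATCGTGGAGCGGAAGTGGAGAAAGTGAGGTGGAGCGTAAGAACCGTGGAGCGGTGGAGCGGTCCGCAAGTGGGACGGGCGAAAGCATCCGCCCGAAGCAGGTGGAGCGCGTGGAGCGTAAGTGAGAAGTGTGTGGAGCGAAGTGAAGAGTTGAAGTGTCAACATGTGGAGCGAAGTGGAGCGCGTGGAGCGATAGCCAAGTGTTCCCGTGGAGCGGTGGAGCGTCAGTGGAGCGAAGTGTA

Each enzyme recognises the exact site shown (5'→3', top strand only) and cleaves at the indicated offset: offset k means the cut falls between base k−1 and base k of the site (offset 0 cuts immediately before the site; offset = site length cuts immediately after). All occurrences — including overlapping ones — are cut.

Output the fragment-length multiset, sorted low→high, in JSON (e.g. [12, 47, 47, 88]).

[5,5,5,5,6,6,7,8,8,9,9,9,9,10,11,11,11,13,13,13,15,16,37]

Site scan:
  KluV (GTGGAGCG, off=6): starts [3, 28, 44, 52, 100, 109, 131, 164, 174, 183, 207, 215, 226] → cuts [9, 34, 50, 58, 106, 115, 137, 170, 180, 189, 213, 221, 232]
  AzqII (AAGTG, off=3): starts [12, 21, 66, 118, 125, 139, 152, 172, 197, 234] → cuts [15, 24, 69, 121, 128, 142, 155, 175, 200, 237]

Pooled cuts: [9, 15, 24, 34, 50, 58, 69, 106, 115, 121, 128, 137, 142, 155, 170, 175, 180, 189, 200, 213, 221, 232, 237]

Fragments:
  9→15: 6 bp
  15→24: 9 bp
  24→34: 10 bp
  34→50: 16 bp
  50→58: 8 bp
  58→69: 11 bp
  69→106: 37 bp
  106→115: 9 bp
  115→121: 6 bp
  121→128: 7 bp
  128→137: 9 bp
  137→142: 5 bp
  142→155: 13 bp
  155→170: 15 bp
  170→175: 5 bp
  175→180: 5 bp
  180→189: 9 bp
  189→200: 11 bp
  200→213: 13 bp
  213→221: 8 bp
  221→232: 11 bp
  232→237: 5 bp
  237→9 (wrap): 241-237+9 = 13 bp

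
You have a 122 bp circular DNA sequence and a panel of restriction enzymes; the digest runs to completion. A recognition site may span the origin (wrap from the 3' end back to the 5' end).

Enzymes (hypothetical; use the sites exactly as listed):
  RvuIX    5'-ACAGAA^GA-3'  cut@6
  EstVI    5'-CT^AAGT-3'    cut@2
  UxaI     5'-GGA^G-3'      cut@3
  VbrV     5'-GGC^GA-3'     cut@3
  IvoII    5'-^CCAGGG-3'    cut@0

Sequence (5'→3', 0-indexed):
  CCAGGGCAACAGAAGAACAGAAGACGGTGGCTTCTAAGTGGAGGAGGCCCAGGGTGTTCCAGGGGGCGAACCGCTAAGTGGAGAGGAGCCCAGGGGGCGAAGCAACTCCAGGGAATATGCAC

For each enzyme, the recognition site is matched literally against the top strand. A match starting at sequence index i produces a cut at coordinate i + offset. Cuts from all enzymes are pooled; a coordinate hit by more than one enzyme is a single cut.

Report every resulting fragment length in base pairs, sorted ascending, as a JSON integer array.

Site scan:
  RvuIX (ACAGAAGA, off=6): starts [8, 16] → cuts [14, 22]
  EstVI (CTAAGT, off=2): starts [33, 73] → cuts [35, 75]
  UxaI (GGAG, off=3): starts [39, 42, 79, 84] → cuts [42, 45, 82, 87]
  VbrV (GGCGA, off=3): starts [64, 95] → cuts [67, 98]
  IvoII (CCAGGG, off=0): starts [0, 48, 58, 89, 107] → cuts [0, 48, 58, 89, 107]

All cut coordinates (distinct, sorted): [0, 14, 22, 35, 42, 45, 48, 58, 67, 75, 82, 87, 89, 98, 107]

Fragments:
  0→14: 14 bp
  14→22: 8 bp
  22→35: 13 bp
  35→42: 7 bp
  42→45: 3 bp
  45→48: 3 bp
  48→58: 10 bp
  58→67: 9 bp
  67→75: 8 bp
  75→82: 7 bp
  82→87: 5 bp
  87→89: 2 bp
  89→98: 9 bp
  98→107: 9 bp
  107→0 (wrap): 122-107+0 = 15 bp

[2,3,3,5,7,7,8,8,9,9,9,10,13,14,15]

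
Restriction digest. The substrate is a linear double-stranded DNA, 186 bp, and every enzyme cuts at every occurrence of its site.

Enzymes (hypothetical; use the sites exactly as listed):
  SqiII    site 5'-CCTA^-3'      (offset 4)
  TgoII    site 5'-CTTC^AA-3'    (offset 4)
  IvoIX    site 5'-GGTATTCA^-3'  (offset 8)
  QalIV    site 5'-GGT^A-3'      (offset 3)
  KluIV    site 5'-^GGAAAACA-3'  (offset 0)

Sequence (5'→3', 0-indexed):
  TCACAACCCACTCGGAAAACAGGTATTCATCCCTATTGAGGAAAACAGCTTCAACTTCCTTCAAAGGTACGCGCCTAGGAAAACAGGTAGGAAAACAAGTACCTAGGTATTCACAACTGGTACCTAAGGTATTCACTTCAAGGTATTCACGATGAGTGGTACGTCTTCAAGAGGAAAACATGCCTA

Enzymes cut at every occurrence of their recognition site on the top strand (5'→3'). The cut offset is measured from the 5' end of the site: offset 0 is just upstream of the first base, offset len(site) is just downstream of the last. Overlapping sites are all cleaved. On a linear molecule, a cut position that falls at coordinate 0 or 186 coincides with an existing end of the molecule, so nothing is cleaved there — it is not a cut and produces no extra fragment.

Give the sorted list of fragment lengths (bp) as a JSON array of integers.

Per-enzyme occurrences:
  SqiII (CCTA, off=4): starts [31, 73, 101, 122, 182] → cuts [35, 77, 105, 126] (position 186 is a terminus of the linear molecule — no cut)
  TgoII (CTTCAA, off=4): starts [48, 58, 135, 164] → cuts [52, 62, 139, 168]
  IvoIX (GGTATTCA, off=8): starts [21, 105, 127, 141] → cuts [29, 113, 135, 149]
  QalIV (GGTA, off=3): starts [21, 65, 85, 105, 118, 127, 141, 157] → cuts [24, 68, 88, 108, 121, 130, 144, 160]
  KluIV (GGAAAACA, off=0): starts [13, 39, 77, 89, 172] → cuts [13, 39, 77, 89, 172]

Pooled cuts: [13, 24, 29, 35, 39, 52, 62, 68, 77, 88, 89, 105, 108, 113, 121, 126, 130, 135, 139, 144, 149, 160, 168, 172]

Fragment lengths:
  [0,13): 13 bp
  [13,24): 11 bp
  [24,29): 5 bp
  [29,35): 6 bp
  [35,39): 4 bp
  [39,52): 13 bp
  [52,62): 10 bp
  [62,68): 6 bp
  [68,77): 9 bp
  [77,88): 11 bp
  [88,89): 1 bp
  [89,105): 16 bp
  [105,108): 3 bp
  [108,113): 5 bp
  [113,121): 8 bp
  [121,126): 5 bp
  [126,130): 4 bp
  [130,135): 5 bp
  [135,139): 4 bp
  [139,144): 5 bp
  [144,149): 5 bp
  [149,160): 11 bp
  [160,168): 8 bp
  [168,172): 4 bp
  [172,186): 14 bp

[1,3,4,4,4,4,5,5,5,5,5,5,6,6,8,8,9,10,11,11,11,13,13,14,16]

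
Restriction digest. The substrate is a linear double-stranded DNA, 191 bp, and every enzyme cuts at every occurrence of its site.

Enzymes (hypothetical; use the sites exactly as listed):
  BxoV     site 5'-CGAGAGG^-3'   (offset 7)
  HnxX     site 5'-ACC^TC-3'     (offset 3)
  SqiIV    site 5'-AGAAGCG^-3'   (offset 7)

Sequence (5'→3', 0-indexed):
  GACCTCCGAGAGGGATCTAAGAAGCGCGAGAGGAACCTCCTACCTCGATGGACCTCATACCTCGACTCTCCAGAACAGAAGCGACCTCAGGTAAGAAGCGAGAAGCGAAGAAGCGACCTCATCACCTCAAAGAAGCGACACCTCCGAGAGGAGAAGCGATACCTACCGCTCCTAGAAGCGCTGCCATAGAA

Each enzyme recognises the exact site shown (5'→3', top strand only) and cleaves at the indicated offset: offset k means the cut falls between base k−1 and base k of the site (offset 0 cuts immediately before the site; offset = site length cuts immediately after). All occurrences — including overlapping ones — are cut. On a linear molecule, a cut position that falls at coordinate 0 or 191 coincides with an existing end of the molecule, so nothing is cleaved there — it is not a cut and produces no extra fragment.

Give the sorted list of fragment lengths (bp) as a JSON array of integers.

Site scan:
  BxoV (CGAGAGG, off=7): starts [6, 26, 144] → cuts [13, 33, 151]
  HnxX (ACCTC, off=3): starts [1, 34, 41, 51, 58, 83, 115, 123, 139] → cuts [4, 37, 44, 54, 61, 86, 118, 126, 142]
  SqiIV (AGAAGCG, off=7): starts [19, 76, 93, 100, 108, 130, 151, 173] → cuts [26, 83, 100, 107, 115, 137, 158, 180]

Pooled cuts: [4, 13, 26, 33, 37, 44, 54, 61, 83, 86, 100, 107, 115, 118, 126, 137, 142, 151, 158, 180]

Fragment lengths:
  [0,4): 4 bp
  [4,13): 9 bp
  [13,26): 13 bp
  [26,33): 7 bp
  [33,37): 4 bp
  [37,44): 7 bp
  [44,54): 10 bp
  [54,61): 7 bp
  [61,83): 22 bp
  [83,86): 3 bp
  [86,100): 14 bp
  [100,107): 7 bp
  [107,115): 8 bp
  [115,118): 3 bp
  [118,126): 8 bp
  [126,137): 11 bp
  [137,142): 5 bp
  [142,151): 9 bp
  [151,158): 7 bp
  [158,180): 22 bp
  [180,191): 11 bp

[3,3,4,4,5,7,7,7,7,7,8,8,9,9,10,11,11,13,14,22,22]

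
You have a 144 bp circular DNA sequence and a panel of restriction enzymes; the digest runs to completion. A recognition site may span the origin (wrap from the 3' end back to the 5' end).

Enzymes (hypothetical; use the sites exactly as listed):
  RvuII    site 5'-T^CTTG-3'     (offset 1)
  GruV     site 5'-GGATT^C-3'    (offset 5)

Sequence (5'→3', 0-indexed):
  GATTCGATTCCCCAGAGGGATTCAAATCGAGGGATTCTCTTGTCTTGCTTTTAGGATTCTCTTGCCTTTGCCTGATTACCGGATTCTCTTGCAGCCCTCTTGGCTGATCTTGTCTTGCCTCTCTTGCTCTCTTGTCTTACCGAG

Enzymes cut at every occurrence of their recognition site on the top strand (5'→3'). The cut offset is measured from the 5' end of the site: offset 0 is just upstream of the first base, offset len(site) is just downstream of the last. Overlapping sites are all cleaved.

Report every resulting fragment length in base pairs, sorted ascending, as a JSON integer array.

[2,2,2,5,5,8,9,10,11,14,15,18,18,25]

Per-enzyme occurrences:
  RvuII (TCTTG, off=1): starts [37, 42, 59, 86, 97, 107, 112, 121, 129] → cuts [38, 43, 60, 87, 98, 108, 113, 122, 130]
  GruV (GGATTC, off=5): starts [17, 31, 53, 80, 143] → cuts [4, 22, 36, 58, 85]

All cut coordinates (distinct, sorted): [4, 22, 36, 38, 43, 58, 60, 85, 87, 98, 108, 113, 122, 130]

Fragments:
  4→22: 18 bp
  22→36: 14 bp
  36→38: 2 bp
  38→43: 5 bp
  43→58: 15 bp
  58→60: 2 bp
  60→85: 25 bp
  85→87: 2 bp
  87→98: 11 bp
  98→108: 10 bp
  108→113: 5 bp
  113→122: 9 bp
  122→130: 8 bp
  130→4 (wrap): 144-130+4 = 18 bp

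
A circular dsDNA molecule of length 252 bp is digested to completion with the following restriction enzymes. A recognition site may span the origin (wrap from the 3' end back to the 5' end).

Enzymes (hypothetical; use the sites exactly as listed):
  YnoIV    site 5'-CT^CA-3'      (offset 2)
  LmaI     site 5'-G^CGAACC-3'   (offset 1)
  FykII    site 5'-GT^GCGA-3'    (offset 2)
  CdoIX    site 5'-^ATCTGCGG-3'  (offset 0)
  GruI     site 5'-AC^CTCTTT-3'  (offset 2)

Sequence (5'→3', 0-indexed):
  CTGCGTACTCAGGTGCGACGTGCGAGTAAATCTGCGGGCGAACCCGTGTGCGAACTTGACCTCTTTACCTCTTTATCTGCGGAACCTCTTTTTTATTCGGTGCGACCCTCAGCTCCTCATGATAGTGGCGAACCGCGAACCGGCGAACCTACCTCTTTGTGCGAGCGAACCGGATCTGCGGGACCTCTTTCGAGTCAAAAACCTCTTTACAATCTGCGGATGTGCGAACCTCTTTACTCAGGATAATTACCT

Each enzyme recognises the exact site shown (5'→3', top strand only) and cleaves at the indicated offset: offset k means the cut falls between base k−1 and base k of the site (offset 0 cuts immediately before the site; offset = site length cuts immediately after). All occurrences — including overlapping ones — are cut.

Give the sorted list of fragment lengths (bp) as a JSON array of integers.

[1,5,5,5,6,7,7,8,8,8,8,8,8,8,9,9,9,9,11,11,11,11,11,12,16,18,23]

Per-enzyme occurrences:
  YnoIV (CTCA, off=2): starts [7, 107, 115, 236] → cuts [9, 109, 117, 238]
  LmaI (GCGAACC, off=1): starts [37, 127, 134, 142, 164, 223] → cuts [38, 128, 135, 143, 165, 224]
  FykII (GTGCGA, off=2): starts [12, 19, 47, 99, 158, 221] → cuts [14, 21, 49, 101, 160, 223]
  CdoIX (ATCTGCGG, off=0): starts [29, 74, 173, 211] → cuts [29, 74, 173, 211]
  GruI (ACCTCTTT, off=2): starts [58, 66, 83, 150, 182, 200, 227] → cuts [60, 68, 85, 152, 184, 202, 229]

All cut coordinates (distinct, sorted): [9, 14, 21, 29, 38, 49, 60, 68, 74, 85, 101, 109, 117, 128, 135, 143, 152, 160, 165, 173, 184, 202, 211, 223, 224, 229, 238]

Fragments:
  9→14: 5 bp
  14→21: 7 bp
  21→29: 8 bp
  29→38: 9 bp
  38→49: 11 bp
  49→60: 11 bp
  60→68: 8 bp
  68→74: 6 bp
  74→85: 11 bp
  85→101: 16 bp
  101→109: 8 bp
  109→117: 8 bp
  117→128: 11 bp
  128→135: 7 bp
  135→143: 8 bp
  143→152: 9 bp
  152→160: 8 bp
  160→165: 5 bp
  165→173: 8 bp
  173→184: 11 bp
  184→202: 18 bp
  202→211: 9 bp
  211→223: 12 bp
  223→224: 1 bp
  224→229: 5 bp
  229→238: 9 bp
  238→9 (wrap): 252-238+9 = 23 bp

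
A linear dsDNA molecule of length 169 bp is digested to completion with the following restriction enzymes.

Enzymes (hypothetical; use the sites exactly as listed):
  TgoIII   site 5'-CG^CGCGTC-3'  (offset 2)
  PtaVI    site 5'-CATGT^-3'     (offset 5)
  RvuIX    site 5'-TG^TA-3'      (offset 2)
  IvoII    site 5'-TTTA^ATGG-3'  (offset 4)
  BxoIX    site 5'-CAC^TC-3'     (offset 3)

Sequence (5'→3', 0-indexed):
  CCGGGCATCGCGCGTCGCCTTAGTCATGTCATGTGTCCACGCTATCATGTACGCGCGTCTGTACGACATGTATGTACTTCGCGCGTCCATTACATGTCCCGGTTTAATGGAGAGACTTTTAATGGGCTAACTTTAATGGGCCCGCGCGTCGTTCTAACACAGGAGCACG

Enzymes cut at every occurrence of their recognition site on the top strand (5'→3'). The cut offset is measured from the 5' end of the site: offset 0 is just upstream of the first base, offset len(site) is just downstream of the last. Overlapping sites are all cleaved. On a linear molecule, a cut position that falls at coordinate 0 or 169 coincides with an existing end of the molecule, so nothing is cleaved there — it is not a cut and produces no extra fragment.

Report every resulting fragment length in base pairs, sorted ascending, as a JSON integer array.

Site scan:
  TgoIII CGCGCGTC/2: at [8, 51, 79, 142] ⇒ [10, 53, 81, 144]
  PtaVI CATGT/5: at [24, 29, 45, 66, 92] ⇒ [29, 34, 50, 71, 97]
  RvuIX TGTA/2: at [47, 59, 68, 72] ⇒ [49, 61, 70, 74]
  IvoII TTTAATGG/4: at [102, 117, 131] ⇒ [106, 121, 135]
  BxoIX (CACTC, off=3): no sites

Pooled cuts: [10, 29, 34, 49, 50, 53, 61, 70, 71, 74, 81, 97, 106, 121, 135, 144]

Fragments:
  [0,10): 10 bp
  [10,29): 19 bp
  [29,34): 5 bp
  [34,49): 15 bp
  [49,50): 1 bp
  [50,53): 3 bp
  [53,61): 8 bp
  [61,70): 9 bp
  [70,71): 1 bp
  [71,74): 3 bp
  [74,81): 7 bp
  [81,97): 16 bp
  [97,106): 9 bp
  [106,121): 15 bp
  [121,135): 14 bp
  [135,144): 9 bp
  [144,169): 25 bp

[1,1,3,3,5,7,8,9,9,9,10,14,15,15,16,19,25]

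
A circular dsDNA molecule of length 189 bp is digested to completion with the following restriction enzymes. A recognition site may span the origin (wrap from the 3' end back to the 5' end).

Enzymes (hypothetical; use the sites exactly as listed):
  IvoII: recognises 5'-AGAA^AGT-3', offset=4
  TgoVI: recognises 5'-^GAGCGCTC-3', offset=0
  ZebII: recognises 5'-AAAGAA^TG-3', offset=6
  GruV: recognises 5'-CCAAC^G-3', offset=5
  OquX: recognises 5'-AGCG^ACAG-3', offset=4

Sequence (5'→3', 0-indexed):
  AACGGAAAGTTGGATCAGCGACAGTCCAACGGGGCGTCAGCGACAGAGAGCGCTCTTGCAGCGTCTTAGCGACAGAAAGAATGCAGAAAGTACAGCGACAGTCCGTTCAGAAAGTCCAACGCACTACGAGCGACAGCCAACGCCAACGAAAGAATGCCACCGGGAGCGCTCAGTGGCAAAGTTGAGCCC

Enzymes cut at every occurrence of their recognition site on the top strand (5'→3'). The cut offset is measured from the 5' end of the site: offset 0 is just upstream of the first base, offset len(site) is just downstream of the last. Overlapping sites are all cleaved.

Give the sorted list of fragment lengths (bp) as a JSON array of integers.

Site scan:
  IvoII AGAAAGT/4: at [84, 108] ⇒ [88, 112]
  TgoVI GAGCGCTC/0: at [47, 163] ⇒ [47, 163]
  ZebII AAAGAATG/6: at [75, 148] ⇒ [81, 154]
  GruV CCAACG/5: at [25, 115, 136, 142, 187] ⇒ [3, 30, 120, 141, 147]
  OquX AGCGACAG/4: at [16, 38, 67, 93, 128] ⇒ [20, 42, 71, 97, 132]

Pooled cuts: [3, 20, 30, 42, 47, 71, 81, 88, 97, 112, 120, 132, 141, 147, 154, 163]

Fragments:
  3→20: 17 bp
  20→30: 10 bp
  30→42: 12 bp
  42→47: 5 bp
  47→71: 24 bp
  71→81: 10 bp
  81→88: 7 bp
  88→97: 9 bp
  97→112: 15 bp
  112→120: 8 bp
  120→132: 12 bp
  132→141: 9 bp
  141→147: 6 bp
  147→154: 7 bp
  154→163: 9 bp
  163→3 (wrap): 189-163+3 = 29 bp

[5,6,7,7,8,9,9,9,10,10,12,12,15,17,24,29]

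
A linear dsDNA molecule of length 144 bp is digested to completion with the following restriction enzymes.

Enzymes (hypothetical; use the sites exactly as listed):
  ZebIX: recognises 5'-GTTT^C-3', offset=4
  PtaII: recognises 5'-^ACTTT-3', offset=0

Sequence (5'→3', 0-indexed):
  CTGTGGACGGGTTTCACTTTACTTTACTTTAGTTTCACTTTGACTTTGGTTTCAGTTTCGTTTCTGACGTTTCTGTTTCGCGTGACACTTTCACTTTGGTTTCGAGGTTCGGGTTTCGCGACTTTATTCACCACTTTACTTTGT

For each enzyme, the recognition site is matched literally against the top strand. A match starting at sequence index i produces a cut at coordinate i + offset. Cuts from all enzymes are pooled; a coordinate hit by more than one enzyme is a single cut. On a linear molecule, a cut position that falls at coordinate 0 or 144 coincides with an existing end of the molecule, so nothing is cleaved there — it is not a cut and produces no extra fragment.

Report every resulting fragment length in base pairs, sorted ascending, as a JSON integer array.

Site scan:
  ZebIX (GTTTC, off=4): starts [10, 31, 48, 54, 59, 68, 74, 98, 112] → cuts [14, 35, 52, 58, 63, 72, 78, 102, 116]
  PtaII (ACTTT, off=0): starts [15, 20, 25, 36, 42, 86, 92, 120, 132, 137] → cuts [15, 20, 25, 36, 42, 86, 92, 120, 132, 137]

Pooled cuts: [14, 15, 20, 25, 35, 36, 42, 52, 58, 63, 72, 78, 86, 92, 102, 116, 120, 132, 137]

Fragment lengths:
  [0,14): 14 bp
  [14,15): 1 bp
  [15,20): 5 bp
  [20,25): 5 bp
  [25,35): 10 bp
  [35,36): 1 bp
  [36,42): 6 bp
  [42,52): 10 bp
  [52,58): 6 bp
  [58,63): 5 bp
  [63,72): 9 bp
  [72,78): 6 bp
  [78,86): 8 bp
  [86,92): 6 bp
  [92,102): 10 bp
  [102,116): 14 bp
  [116,120): 4 bp
  [120,132): 12 bp
  [132,137): 5 bp
  [137,144): 7 bp

[1,1,4,5,5,5,5,6,6,6,6,7,8,9,10,10,10,12,14,14]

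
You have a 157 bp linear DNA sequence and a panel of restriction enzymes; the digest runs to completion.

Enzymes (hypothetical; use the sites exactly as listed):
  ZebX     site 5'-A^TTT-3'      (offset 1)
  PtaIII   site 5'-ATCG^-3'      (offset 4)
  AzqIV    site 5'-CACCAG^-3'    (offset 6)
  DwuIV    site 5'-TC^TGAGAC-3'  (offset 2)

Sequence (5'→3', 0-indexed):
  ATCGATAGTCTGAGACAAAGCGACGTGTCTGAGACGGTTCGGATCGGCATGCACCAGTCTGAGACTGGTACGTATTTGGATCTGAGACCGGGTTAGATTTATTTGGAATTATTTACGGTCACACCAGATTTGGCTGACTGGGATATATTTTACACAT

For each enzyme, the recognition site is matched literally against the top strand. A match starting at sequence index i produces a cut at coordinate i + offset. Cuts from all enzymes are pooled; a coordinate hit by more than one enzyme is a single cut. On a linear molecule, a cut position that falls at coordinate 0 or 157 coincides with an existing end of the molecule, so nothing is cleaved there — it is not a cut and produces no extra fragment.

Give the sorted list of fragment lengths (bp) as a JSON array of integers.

[1,2,4,4,6,8,10,10,11,15,15,16,17,19,19]

Site scan:
  ZebX (ATTT, off=1): starts [73, 96, 100, 110, 127, 146] → cuts [74, 97, 101, 111, 128, 147]
  PtaIII (ATCG, off=4): starts [0, 42] → cuts [4, 46]
  AzqIV (CACCAG, off=6): starts [51, 121] → cuts [57, 127]
  DwuIV (TCTGAGAC, off=2): starts [8, 27, 57, 80] → cuts [10, 29, 59, 82]

All cut coordinates (distinct, sorted): [4, 10, 29, 46, 57, 59, 74, 82, 97, 101, 111, 127, 128, 147]

Fragments:
  [0,4): 4 bp
  [4,10): 6 bp
  [10,29): 19 bp
  [29,46): 17 bp
  [46,57): 11 bp
  [57,59): 2 bp
  [59,74): 15 bp
  [74,82): 8 bp
  [82,97): 15 bp
  [97,101): 4 bp
  [101,111): 10 bp
  [111,127): 16 bp
  [127,128): 1 bp
  [128,147): 19 bp
  [147,157): 10 bp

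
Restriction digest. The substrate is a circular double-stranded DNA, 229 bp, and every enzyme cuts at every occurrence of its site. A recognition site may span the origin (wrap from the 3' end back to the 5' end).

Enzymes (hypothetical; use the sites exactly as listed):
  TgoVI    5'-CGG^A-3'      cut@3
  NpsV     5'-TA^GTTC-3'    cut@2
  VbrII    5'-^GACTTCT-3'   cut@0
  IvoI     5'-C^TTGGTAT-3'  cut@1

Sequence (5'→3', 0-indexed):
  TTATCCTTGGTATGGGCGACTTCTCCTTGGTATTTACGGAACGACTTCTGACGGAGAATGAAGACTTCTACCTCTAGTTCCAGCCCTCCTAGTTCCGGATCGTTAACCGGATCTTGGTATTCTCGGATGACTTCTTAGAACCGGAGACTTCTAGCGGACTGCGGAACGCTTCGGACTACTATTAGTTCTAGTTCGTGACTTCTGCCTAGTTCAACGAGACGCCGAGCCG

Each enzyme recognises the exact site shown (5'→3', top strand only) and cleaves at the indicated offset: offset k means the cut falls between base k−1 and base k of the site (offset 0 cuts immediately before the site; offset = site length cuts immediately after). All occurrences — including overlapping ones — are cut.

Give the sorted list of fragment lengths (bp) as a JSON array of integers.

Scan for sites:
  TgoVI CGGA/3: at [36, 51, 95, 107, 123, 141, 154, 161, 171] ⇒ [39, 54, 98, 110, 126, 144, 157, 164, 174]
  NpsV TAGTTC/2: at [74, 89, 182, 188, 206] ⇒ [76, 91, 184, 190, 208]
  VbrII GACTTCT/0: at [17, 42, 62, 128, 145, 196] ⇒ [17, 42, 62, 128, 145, 196]
  IvoI CTTGGTAT/1: at [5, 25, 112] ⇒ [6, 26, 113]

All cut coordinates (distinct, sorted): [6, 17, 26, 39, 42, 54, 62, 76, 91, 98, 110, 113, 126, 128, 144, 145, 157, 164, 174, 184, 190, 196, 208]

Fragments:
  6→17: 11 bp
  17→26: 9 bp
  26→39: 13 bp
  39→42: 3 bp
  42→54: 12 bp
  54→62: 8 bp
  62→76: 14 bp
  76→91: 15 bp
  91→98: 7 bp
  98→110: 12 bp
  110→113: 3 bp
  113→126: 13 bp
  126→128: 2 bp
  128→144: 16 bp
  144→145: 1 bp
  145→157: 12 bp
  157→164: 7 bp
  164→174: 10 bp
  174→184: 10 bp
  184→190: 6 bp
  190→196: 6 bp
  196→208: 12 bp
  208→6 (wrap): 229-208+6 = 27 bp

[1,2,3,3,6,6,7,7,8,9,10,10,11,12,12,12,12,13,13,14,15,16,27]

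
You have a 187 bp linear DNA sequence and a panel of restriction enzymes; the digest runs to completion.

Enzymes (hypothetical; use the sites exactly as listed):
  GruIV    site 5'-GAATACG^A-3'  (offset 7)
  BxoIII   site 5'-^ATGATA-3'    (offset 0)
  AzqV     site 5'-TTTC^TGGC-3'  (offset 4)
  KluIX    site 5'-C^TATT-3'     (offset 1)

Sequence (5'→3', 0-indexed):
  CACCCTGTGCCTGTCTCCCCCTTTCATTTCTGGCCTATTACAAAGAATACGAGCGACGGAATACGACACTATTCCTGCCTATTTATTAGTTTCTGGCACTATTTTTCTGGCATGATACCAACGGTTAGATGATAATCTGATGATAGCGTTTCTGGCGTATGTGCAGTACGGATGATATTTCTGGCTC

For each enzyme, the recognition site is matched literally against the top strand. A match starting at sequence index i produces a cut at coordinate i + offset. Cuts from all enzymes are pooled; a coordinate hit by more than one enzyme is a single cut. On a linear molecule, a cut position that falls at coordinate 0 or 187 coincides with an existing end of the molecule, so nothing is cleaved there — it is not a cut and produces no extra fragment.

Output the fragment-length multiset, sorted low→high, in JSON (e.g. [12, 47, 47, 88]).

[4,4,5,6,6,8,10,10,11,13,14,14,16,17,19,30]

Per-enzyme occurrences:
  GruIV GAATACGA/7: at [44, 58] ⇒ [51, 65]
  BxoIII ATGATA/0: at [111, 128, 139, 171] ⇒ [111, 128, 139, 171]
  AzqV TTTCTGGC/4: at [26, 89, 103, 148, 177] ⇒ [30, 93, 107, 152, 181]
  KluIX CTATT/1: at [34, 68, 78, 98] ⇒ [35, 69, 79, 99]

All cut coordinates (distinct, sorted): [30, 35, 51, 65, 69, 79, 93, 99, 107, 111, 128, 139, 152, 171, 181]

Fragment lengths:
  [0,30): 30 bp
  [30,35): 5 bp
  [35,51): 16 bp
  [51,65): 14 bp
  [65,69): 4 bp
  [69,79): 10 bp
  [79,93): 14 bp
  [93,99): 6 bp
  [99,107): 8 bp
  [107,111): 4 bp
  [111,128): 17 bp
  [128,139): 11 bp
  [139,152): 13 bp
  [152,171): 19 bp
  [171,181): 10 bp
  [181,187): 6 bp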